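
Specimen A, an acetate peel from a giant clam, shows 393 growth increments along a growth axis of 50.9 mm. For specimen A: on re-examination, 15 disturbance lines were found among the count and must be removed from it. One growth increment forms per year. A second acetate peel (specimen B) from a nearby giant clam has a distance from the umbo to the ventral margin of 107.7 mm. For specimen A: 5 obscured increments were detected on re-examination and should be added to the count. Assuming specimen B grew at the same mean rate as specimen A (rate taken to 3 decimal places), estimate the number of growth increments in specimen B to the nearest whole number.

810 growth increments

Specimen A: adjusted count: 393 − 15 + 5 = 383 growth increments.
A: Mean rate = 50.9 mm / 383 years ≈ 0.133 mm/year.
For B, 107.7 / 0.133 = 809.77 years ≈ 810 growth increments.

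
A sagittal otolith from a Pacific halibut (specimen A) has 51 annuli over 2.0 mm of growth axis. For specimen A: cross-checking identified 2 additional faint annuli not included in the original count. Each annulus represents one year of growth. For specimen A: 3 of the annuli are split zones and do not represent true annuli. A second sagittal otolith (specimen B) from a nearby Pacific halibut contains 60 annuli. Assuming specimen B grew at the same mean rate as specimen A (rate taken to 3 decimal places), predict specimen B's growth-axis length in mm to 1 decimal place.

Specimen A: adjusted count: 51 − 3 + 2 = 50 annuli.
A: Mean rate = 2.0 mm / 50 years ≈ 0.040 mm/yr.
Length of B = 0.040 × 60 = 2.4 mm.

2.4 mm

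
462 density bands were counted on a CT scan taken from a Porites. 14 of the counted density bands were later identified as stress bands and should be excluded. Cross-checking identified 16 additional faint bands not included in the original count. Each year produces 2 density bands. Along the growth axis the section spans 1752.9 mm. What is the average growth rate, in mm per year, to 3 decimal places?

True density band count = 462 − 14 + 16 = 464.
464 density bands at 2 per year is 464 / 2 = 232 years.
Mean rate = 1752.9 mm / 232 years ≈ 7.556 mm per year.

7.556 mm per year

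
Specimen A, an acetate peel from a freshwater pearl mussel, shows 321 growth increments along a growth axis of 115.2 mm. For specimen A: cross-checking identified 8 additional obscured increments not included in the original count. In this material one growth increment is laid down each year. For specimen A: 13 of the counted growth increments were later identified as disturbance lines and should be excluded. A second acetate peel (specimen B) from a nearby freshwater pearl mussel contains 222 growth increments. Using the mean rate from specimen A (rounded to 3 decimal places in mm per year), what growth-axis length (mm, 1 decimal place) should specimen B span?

Specimen A: adjusted count: 321 − 13 + 8 = 316 growth increments.
A: Extension rate ≈ 115.2 / 316 = 0.365 mm/yr.
B's length ≈ 0.365 × 222 = 81.0 mm.

81.0 mm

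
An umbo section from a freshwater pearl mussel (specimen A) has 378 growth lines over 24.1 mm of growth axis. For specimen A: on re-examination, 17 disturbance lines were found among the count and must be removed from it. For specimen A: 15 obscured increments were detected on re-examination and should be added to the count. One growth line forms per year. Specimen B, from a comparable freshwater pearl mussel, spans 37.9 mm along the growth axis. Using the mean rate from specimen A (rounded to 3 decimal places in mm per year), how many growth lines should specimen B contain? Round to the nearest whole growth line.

Specimen A: adjusted count: 378 − 17 + 15 = 376 growth lines.
A: Mean rate = 24.1 mm / 376 years ≈ 0.064 mm/year.
Specimen B: 37.9 mm / 0.064 mm per year = 592.19 years ≈ 592 growth lines.

592 growth lines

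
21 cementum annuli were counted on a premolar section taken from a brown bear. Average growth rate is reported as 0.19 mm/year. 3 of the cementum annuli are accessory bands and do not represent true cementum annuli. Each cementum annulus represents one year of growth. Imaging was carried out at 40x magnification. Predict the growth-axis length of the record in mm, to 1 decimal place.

Correcting the raw count gives 21 − 3 = 18 true cementum annuli.
18 years at 0.19 mm/year gives 0.19 × 18 = 3.4 mm.

3.4 mm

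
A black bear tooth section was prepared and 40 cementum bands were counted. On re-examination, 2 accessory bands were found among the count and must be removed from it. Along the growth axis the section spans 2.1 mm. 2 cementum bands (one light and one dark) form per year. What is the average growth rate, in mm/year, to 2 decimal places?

0.11 mm/year

True cementum band count = 40 − 2 = 38.
38 cementum bands at 2 per year is 38 / 2 = 19 years.
2.1 mm over 19 years gives 2.1 / 19 ≈ 0.11 mm/year.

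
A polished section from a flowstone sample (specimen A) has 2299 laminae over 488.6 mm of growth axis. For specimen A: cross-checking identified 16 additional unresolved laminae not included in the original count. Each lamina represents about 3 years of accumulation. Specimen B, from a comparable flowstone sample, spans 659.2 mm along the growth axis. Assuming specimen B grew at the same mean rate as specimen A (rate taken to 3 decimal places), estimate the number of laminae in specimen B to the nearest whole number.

3139 laminae

Specimen A: adjusted count: 2299 + 16 = 2315 laminae.
Specimen A: 2315 laminae at 3 years each span 2315 × 3 = 6945 years.
A: 488.6 mm over 6945 years gives 488.6 / 6945 ≈ 0.070 mm/yr.
Specimen B: 659.2 mm / 0.070 mm per year = 9417.14 years; at 3 years per lamina that is 9417.14 / 3 ≈ 3139 laminae.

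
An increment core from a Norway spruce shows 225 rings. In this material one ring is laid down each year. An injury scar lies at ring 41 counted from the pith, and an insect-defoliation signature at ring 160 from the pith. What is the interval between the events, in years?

160 − 41 = 119 rings lie between the two events.
At one ring per year, 119 years elapsed between them.

119 years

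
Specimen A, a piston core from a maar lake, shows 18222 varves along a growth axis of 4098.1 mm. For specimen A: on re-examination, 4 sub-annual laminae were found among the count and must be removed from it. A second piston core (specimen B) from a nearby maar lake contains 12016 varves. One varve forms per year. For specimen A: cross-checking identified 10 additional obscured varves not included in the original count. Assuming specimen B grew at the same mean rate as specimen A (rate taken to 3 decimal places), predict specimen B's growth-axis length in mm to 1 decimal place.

Specimen A: adjusted count: 18222 − 4 + 10 = 18228 varves.
A: Extension rate ≈ 4098.1 / 18228 = 0.225 mm/year.
Length of B = 0.225 × 12016 = 2703.6 mm.

2703.6 mm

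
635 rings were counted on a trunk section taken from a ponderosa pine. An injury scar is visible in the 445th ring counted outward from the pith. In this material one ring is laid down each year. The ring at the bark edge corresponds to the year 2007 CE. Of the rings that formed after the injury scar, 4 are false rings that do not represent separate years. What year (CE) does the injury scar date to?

Between ring 445 and the bark edge there are 635 − 445 = 190 rings.
Removing the 4 false rings leaves 190 − 4 = 186 true rings beyond the injury scar.
2007 − 186 = 1821 CE.

1821 CE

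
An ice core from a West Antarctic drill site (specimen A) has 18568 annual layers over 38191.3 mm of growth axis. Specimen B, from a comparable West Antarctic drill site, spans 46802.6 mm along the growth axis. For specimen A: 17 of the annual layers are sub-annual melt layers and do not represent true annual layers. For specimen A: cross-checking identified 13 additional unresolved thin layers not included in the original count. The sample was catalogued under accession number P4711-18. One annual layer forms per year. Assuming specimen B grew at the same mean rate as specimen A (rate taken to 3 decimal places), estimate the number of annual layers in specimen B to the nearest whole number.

Specimen A: after corrections the count is 18568 − 17 + 13 = 18564 annual layers.
A: 38191.3 mm over 18564 years gives 38191.3 / 18564 ≈ 2.057 mm/yr.
For B, 46802.6 / 2.057 = 22752.84 years ≈ 22753 annual layers.

22753 annual layers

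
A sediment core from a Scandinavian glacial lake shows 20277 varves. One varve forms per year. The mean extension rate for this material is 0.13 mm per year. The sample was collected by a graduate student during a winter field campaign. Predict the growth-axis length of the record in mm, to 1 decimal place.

20277 years of growth are recorded.
Length ≈ 0.13 × 20277 = 2636.0 mm.

2636.0 mm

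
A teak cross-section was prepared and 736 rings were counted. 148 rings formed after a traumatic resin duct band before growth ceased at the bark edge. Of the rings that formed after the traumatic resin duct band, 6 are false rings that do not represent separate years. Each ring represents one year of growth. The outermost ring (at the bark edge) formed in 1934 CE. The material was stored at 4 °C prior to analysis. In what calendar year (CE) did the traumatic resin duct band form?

148 rings formed after the traumatic resin duct band.
148 − 6 false = 142 true rings after the traumatic resin duct band.
Counting back 142 years from 1934 CE places the traumatic resin duct band in 1934 − 142 = 1792 CE.

1792 CE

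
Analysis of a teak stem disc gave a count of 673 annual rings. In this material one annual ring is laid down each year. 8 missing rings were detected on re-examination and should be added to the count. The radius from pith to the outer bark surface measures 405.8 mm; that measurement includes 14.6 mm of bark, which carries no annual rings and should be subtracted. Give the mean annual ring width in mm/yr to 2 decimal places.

Correcting the raw count gives 673 + 8 = 681 true annual rings.
Removing the 14.6 mm offcut leaves 405.8 − 14.6 = 391.2 mm.
Extension rate ≈ 391.2 / 681 = 0.57 mm/yr.

0.57 mm/yr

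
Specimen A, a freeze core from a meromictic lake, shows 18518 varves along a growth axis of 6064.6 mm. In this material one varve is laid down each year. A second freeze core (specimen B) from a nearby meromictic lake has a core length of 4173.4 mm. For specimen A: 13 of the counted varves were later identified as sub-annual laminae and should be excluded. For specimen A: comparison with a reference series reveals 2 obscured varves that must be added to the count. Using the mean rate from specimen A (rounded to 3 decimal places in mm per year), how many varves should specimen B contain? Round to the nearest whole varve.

12724 varves

Specimen A: true varve count = 18518 − 13 + 2 = 18507.
A: Extension rate ≈ 6064.6 / 18507 = 0.328 mm per year.
For B, 4173.4 / 0.328 = 12723.78 years ≈ 12724 varves.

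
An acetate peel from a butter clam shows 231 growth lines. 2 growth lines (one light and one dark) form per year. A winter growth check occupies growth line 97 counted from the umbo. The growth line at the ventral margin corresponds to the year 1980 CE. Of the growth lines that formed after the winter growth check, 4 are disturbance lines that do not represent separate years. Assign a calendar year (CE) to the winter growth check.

1915 CE

The winter growth check sits at growth line 97 from the umbo, so 231 − 97 = 134 growth lines formed after it.
134 − 4 false = 130 true growth lines after the winter growth check.
With 2 growth lines per year, 130 / 2 = 65 years.
1980 − 65 = 1915 CE.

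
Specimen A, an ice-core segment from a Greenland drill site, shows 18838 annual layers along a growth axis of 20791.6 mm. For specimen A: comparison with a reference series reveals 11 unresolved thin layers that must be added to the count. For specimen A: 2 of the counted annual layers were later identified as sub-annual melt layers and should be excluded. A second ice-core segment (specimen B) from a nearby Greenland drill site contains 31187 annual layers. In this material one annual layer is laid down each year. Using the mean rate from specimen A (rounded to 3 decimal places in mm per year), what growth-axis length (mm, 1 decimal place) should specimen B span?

34399.3 mm

Specimen A: after corrections the count is 18838 − 2 + 11 = 18847 annual layers.
A: 20791.6 mm over 18847 years gives 20791.6 / 18847 ≈ 1.103 mm/yr.
For B, 1.103 mm/year × 31187 years = 34399.3 mm.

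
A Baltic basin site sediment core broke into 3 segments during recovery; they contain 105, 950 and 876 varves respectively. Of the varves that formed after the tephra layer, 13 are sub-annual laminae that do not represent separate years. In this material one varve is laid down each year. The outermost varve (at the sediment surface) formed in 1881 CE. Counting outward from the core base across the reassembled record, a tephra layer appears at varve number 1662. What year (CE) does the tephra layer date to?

1625 CE

Total varves = 105 + 950 + 876 = 1931.
Between varve 1662 and the sediment surface there are 1931 − 1662 = 269 varves.
269 − 13 false = 256 true varves after the tephra layer.
1881 − 256 = 1625 CE.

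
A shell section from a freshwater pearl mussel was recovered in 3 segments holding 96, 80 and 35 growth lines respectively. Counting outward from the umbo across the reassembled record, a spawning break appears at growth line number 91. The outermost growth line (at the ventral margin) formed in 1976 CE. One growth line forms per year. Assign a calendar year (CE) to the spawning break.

Total growth lines = 96 + 80 + 35 = 211.
The spawning break sits at growth line 91 from the umbo, so 211 − 91 = 120 growth lines formed after it.
The growth line at the ventral margin is 1976 CE, so the spawning break dates to 1976 − 120 = 1856 CE.

1856 CE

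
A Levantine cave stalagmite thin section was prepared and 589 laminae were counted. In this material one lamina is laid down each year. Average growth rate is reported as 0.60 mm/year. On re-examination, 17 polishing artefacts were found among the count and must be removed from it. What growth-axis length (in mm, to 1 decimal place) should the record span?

343.2 mm

True lamina count = 589 − 17 = 572.
572 years at 0.60 mm/year gives 0.60 × 572 = 343.2 mm.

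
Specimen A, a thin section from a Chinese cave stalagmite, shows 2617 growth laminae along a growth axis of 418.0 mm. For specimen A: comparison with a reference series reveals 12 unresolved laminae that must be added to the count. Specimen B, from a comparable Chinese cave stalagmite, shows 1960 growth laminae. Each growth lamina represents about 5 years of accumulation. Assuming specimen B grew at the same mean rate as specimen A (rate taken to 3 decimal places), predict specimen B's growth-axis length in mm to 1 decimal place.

Specimen A: after corrections the count is 2617 + 12 = 2629 growth laminae.
Specimen A: multiplying by 5 years per growth lamina: 2629 × 5 = 13145 years.
A: Mean rate = 418.0 mm / 13145 years ≈ 0.032 mm per year.
Specimen B: at 5 years per growth lamina, 1960 × 5 = 9800 years. For B, 0.032 mm/year × 9800 years = 313.6 mm.

313.6 mm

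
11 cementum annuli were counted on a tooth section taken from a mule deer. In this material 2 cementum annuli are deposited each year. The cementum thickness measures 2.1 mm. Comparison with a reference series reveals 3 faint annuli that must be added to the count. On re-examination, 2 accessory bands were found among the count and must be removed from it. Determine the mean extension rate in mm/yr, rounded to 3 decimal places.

After corrections the count is 11 − 2 + 3 = 12 cementum annuli.
Dividing by 2 cementum annuli per year: 12 / 2 = 6 years.
Mean rate = 2.1 mm / 6 years ≈ 0.350 mm/yr.

0.350 mm/yr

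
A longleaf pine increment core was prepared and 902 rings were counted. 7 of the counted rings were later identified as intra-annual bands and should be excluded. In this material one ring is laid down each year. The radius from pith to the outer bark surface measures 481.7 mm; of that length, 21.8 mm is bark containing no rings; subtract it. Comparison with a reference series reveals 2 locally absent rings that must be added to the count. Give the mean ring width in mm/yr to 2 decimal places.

0.51 mm/yr

Correcting the raw count gives 902 − 7 + 2 = 897 true rings.
Removing the 21.8 mm offcut leaves 481.7 − 21.8 = 459.9 mm.
Mean rate = 459.9 mm / 897 years ≈ 0.51 mm/yr.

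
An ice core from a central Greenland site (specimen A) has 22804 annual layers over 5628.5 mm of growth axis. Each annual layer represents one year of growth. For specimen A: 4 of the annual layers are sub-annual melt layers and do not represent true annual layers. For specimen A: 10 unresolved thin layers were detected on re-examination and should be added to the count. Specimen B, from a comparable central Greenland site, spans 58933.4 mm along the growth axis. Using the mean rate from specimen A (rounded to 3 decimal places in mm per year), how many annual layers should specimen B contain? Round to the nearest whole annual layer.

238597 annual layers

Specimen A: correcting the raw count gives 22804 − 4 + 10 = 22810 true annual layers.
A: Extension rate ≈ 5628.5 / 22810 = 0.247 mm/year.
For B, 58933.4 / 0.247 = 238596.76 years ≈ 238597 annual layers.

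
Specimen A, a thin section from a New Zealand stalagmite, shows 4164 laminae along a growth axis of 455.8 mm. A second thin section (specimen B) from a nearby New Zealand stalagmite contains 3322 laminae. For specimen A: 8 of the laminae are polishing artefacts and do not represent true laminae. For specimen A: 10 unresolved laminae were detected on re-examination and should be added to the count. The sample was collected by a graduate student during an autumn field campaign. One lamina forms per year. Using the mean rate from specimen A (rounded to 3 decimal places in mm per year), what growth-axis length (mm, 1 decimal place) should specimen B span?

362.1 mm

Specimen A: true lamina count = 4164 − 8 + 10 = 4166.
A: Mean rate = 455.8 mm / 4166 years ≈ 0.109 mm/yr.
For B, 0.109 mm/year × 3322 years = 362.1 mm.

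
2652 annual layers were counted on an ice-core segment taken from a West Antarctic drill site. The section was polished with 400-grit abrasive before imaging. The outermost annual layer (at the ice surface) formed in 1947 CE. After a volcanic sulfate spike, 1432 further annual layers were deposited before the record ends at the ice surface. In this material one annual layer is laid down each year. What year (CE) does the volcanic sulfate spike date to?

515 CE

1432 annual layers formed after the volcanic sulfate spike.
The annual layer at the ice surface is 1947 CE, so the volcanic sulfate spike dates to 1947 − 1432 = 515 CE.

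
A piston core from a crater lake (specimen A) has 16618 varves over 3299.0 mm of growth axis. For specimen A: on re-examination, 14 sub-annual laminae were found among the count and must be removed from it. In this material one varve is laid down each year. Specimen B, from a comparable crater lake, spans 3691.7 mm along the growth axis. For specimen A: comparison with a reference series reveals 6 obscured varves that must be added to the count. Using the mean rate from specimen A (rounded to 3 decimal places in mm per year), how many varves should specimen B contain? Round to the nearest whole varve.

Specimen A: adjusted count: 16618 − 14 + 6 = 16610 varves.
A: Mean rate = 3299.0 mm / 16610 years ≈ 0.199 mm per year.
Specimen B: 3691.7 mm / 0.199 mm per year = 18551.26 years ≈ 18551 varves.

18551 varves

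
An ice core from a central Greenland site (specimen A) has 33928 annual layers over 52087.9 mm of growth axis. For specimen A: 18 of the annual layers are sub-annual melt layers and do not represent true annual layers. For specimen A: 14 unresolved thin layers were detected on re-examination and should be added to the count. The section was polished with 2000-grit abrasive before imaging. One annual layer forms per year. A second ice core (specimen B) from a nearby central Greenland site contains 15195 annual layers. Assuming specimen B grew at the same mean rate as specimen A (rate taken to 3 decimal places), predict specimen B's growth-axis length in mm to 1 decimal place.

23324.3 mm

Specimen A: correcting the raw count gives 33928 − 18 + 14 = 33924 true annual layers.
A: 52087.9 mm over 33924 years gives 52087.9 / 33924 ≈ 1.535 mm/yr.
B's length ≈ 1.535 × 15195 = 23324.3 mm.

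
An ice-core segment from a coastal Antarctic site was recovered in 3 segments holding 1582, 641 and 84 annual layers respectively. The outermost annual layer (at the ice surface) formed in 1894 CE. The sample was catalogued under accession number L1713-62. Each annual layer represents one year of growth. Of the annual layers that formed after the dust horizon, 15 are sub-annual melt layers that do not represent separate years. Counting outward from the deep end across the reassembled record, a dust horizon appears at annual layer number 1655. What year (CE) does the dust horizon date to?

Total annual layers = 1582 + 641 + 84 = 2307.
The dust horizon sits at annual layer 1655 from the deep end, so 2307 − 1655 = 652 annual layers formed after it.
Removing the 15 false annual layers leaves 652 − 15 = 637 true annual layers beyond the dust horizon.
The annual layer at the ice surface is 1894 CE, so the dust horizon dates to 1894 − 637 = 1257 CE.

1257 CE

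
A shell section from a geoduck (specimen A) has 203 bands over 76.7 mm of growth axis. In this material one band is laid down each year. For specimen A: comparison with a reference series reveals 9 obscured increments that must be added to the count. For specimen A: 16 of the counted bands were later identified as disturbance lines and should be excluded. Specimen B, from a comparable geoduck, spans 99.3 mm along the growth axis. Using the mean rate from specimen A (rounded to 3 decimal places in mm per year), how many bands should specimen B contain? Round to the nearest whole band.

Specimen A: after corrections the count is 203 − 16 + 9 = 196 bands.
A: 76.7 mm over 196 years gives 76.7 / 196 ≈ 0.391 mm/yr.
Specimen B: 99.3 mm / 0.391 mm per year = 253.96 years ≈ 254 bands.

254 bands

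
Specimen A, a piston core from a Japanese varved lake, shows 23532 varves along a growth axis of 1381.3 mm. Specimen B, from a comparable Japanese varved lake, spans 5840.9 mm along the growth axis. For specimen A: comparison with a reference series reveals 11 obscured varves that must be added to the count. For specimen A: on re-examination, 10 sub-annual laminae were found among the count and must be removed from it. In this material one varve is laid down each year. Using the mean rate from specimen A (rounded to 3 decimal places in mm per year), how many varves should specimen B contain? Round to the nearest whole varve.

98998 varves

Specimen A: true varve count = 23532 − 10 + 11 = 23533.
A: Mean rate = 1381.3 mm / 23533 years ≈ 0.059 mm per year.
Specimen B: 5840.9 mm / 0.059 mm per year = 98998.31 years ≈ 98998 varves.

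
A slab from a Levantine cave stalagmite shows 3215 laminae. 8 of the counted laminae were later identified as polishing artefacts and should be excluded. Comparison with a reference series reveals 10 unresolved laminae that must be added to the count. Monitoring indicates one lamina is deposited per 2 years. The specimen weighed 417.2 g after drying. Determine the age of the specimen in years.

6434 years

True lamina count = 3215 − 8 + 10 = 3217.
Multiplying by 2 years per lamina: 3217 × 2 = 6434 years.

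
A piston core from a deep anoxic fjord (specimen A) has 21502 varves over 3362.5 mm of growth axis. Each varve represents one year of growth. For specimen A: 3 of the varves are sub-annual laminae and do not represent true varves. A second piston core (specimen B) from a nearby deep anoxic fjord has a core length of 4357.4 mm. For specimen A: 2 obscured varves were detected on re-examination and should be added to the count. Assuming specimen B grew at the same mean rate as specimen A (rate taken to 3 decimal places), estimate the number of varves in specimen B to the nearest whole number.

27932 varves

Specimen A: after corrections the count is 21502 − 3 + 2 = 21501 varves.
A: 3362.5 mm over 21501 years gives 3362.5 / 21501 ≈ 0.156 mm/year.
For B, 4357.4 / 0.156 = 27932.05 years ≈ 27932 varves.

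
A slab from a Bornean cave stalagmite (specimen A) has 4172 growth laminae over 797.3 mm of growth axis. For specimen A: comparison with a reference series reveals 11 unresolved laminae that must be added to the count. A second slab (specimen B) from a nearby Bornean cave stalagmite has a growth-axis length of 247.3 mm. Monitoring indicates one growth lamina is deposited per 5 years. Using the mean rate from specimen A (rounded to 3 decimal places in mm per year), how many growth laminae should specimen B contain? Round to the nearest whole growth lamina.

1302 growth laminae

Specimen A: correcting the raw count gives 4172 + 11 = 4183 true growth laminae.
Specimen A: at 5 years per growth lamina, 4183 × 5 = 20915 years.
A: Extension rate ≈ 797.3 / 20915 = 0.038 mm/year.
For B, 247.3 / 0.038 = 6507.89 years; at 5 years per growth lamina that is 6507.89 / 5 ≈ 1302 growth laminae.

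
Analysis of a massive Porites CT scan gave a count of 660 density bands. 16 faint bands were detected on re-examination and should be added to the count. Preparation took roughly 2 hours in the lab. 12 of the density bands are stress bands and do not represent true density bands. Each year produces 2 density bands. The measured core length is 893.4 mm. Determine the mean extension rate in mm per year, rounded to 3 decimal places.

After corrections the count is 660 − 12 + 16 = 664 density bands.
Dividing by 2 density bands per year: 664 / 2 = 332 years.
Mean rate = 893.4 mm / 332 years ≈ 2.691 mm per year.

2.691 mm per year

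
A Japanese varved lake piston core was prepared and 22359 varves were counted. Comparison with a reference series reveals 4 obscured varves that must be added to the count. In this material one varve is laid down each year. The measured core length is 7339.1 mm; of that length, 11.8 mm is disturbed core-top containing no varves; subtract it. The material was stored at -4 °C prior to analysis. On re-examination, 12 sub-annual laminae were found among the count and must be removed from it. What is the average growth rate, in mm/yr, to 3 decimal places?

Adjusted count: 22359 − 12 + 4 = 22351 varves.
Removing the 11.8 mm offcut leaves 7339.1 − 11.8 = 7327.3 mm.
Mean rate = 7327.3 mm / 22351 years ≈ 0.328 mm/yr.

0.328 mm/yr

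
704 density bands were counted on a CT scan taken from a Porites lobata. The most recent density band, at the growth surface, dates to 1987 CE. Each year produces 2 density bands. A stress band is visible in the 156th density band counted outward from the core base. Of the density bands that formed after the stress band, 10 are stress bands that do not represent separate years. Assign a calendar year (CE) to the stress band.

1718 CE

The stress band sits at density band 156 from the core base, so 704 − 156 = 548 density bands formed after it.
Excluding 10 false density bands: 548 − 10 = 538.
With 2 density bands per year, 538 / 2 = 269 years.
Counting back 269 years from 1987 CE places the stress band in 1987 − 269 = 1718 CE.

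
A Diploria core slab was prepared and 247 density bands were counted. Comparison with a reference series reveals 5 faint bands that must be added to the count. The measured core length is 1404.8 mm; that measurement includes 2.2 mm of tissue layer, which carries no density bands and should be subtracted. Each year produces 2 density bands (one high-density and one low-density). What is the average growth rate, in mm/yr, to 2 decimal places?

Adjusted count: 247 + 5 = 252 density bands.
Dividing by 2 density bands per year: 252 / 2 = 126 years.
The growth record spans 1404.8 − 2.2 = 1402.6 mm.
Extension rate ≈ 1402.6 / 126 = 11.13 mm/yr.

11.13 mm/yr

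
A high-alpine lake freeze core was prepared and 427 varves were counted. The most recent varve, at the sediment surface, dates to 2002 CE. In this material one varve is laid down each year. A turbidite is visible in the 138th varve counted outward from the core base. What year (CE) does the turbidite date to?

The turbidite sits at varve 138 from the core base, so 427 − 138 = 289 varves formed after it.
2002 − 289 = 1713 CE.

1713 CE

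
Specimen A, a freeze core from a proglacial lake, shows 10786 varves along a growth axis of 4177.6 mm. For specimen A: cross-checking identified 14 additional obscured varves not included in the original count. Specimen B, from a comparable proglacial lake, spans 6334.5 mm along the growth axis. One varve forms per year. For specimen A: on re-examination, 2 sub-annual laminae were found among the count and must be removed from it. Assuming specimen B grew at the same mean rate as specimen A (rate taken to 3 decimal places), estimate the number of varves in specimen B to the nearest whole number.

Specimen A: adjusted count: 10786 − 2 + 14 = 10798 varves.
A: 4177.6 mm over 10798 years gives 4177.6 / 10798 ≈ 0.387 mm/year.
For B, 6334.5 / 0.387 = 16368.22 years ≈ 16368 varves.

16368 varves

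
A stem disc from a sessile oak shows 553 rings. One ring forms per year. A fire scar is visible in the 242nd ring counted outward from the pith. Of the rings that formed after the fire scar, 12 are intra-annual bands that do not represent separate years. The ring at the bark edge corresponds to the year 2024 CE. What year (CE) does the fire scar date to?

The fire scar sits at ring 242 from the pith, so 553 − 242 = 311 rings formed after it.
Removing the 12 false rings leaves 311 − 12 = 299 true rings beyond the fire scar.
The ring at the bark edge is 2024 CE, so the fire scar dates to 2024 − 299 = 1725 CE.

1725 CE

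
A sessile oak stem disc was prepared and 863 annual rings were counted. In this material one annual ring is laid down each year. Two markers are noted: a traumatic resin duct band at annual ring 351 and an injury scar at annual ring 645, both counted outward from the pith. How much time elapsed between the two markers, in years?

294 yr

Separation: 645 − 351 = 294 annual rings.
That is 294 years at one annual ring per year.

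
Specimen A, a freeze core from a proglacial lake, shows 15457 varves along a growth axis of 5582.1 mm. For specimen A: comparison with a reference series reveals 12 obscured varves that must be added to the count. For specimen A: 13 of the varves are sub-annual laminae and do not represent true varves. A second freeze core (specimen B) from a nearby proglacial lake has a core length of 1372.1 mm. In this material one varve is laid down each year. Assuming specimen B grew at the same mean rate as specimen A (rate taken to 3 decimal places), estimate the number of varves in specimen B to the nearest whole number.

Specimen A: correcting the raw count gives 15457 − 13 + 12 = 15456 true varves.
A: Mean rate = 5582.1 mm / 15456 years ≈ 0.361 mm/year.
B spans 1372.1 / 0.361 = 3800.83 years ≈ 3801 varves.

3801 varves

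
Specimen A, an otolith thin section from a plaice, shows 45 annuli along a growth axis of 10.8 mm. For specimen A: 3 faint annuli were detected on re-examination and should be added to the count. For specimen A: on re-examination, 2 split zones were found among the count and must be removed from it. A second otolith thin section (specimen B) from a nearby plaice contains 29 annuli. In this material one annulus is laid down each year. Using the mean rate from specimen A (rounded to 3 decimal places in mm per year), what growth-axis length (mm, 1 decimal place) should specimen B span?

6.8 mm

Specimen A: adjusted count: 45 − 2 + 3 = 46 annuli.
A: Mean rate = 10.8 mm / 46 years ≈ 0.235 mm per year.
For B, 0.235 mm/year × 29 years = 6.8 mm.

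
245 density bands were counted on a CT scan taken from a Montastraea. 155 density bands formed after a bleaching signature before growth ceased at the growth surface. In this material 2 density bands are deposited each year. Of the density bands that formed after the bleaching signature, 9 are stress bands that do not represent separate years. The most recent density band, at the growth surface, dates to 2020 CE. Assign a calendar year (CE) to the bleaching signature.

155 density bands formed after the bleaching signature.
Removing the 9 false density bands leaves 155 − 9 = 146 true density bands beyond the bleaching signature.
146 density bands at 2 per year is 146 / 2 = 73 years.
2020 − 73 = 1947 CE.

1947 CE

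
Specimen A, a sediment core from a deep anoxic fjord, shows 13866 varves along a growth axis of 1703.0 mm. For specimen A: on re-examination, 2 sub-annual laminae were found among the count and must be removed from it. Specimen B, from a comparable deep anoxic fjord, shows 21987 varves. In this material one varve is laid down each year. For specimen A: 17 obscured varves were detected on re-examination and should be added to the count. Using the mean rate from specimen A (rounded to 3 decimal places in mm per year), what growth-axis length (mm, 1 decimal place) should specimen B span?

2704.4 mm

Specimen A: adjusted count: 13866 − 2 + 17 = 13881 varves.
A: Mean rate = 1703.0 mm / 13881 years ≈ 0.123 mm/year.
Length of B = 0.123 × 21987 = 2704.4 mm.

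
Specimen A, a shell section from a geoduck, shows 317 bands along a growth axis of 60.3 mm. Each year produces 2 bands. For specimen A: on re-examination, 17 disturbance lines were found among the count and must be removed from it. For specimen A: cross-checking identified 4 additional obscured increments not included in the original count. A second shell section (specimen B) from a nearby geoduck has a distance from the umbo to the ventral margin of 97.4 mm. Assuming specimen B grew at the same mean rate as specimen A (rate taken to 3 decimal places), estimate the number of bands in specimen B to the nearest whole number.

Specimen A: after corrections the count is 317 − 17 + 4 = 304 bands.
Specimen A: with 2 bands per year, 304 / 2 = 152 years.
A: 60.3 mm over 152 years gives 60.3 / 152 ≈ 0.397 mm per year.
For B, 97.4 / 0.397 = 245.34 years; at 2 bands per year that is 245.34 × 2 ≈ 491 bands.

491 bands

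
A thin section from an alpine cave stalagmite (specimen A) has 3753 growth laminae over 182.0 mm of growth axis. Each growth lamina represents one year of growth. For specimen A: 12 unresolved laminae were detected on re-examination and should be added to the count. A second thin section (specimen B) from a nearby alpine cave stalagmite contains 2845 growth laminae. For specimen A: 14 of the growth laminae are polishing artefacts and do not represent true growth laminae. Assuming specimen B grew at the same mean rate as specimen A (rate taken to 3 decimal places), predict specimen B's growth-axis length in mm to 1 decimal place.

139.4 mm

Specimen A: true growth lamina count = 3753 − 14 + 12 = 3751.
A: Extension rate ≈ 182.0 / 3751 = 0.049 mm per year.
Length of B = 0.049 × 2845 = 139.4 mm.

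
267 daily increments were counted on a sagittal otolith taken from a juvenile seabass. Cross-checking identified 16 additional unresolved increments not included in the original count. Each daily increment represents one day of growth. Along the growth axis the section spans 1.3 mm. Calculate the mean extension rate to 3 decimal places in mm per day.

0.005 mm per day

After corrections the count is 267 + 16 = 283 daily increments.
Mean rate = 1.3 mm / 283 days ≈ 0.005 mm per day.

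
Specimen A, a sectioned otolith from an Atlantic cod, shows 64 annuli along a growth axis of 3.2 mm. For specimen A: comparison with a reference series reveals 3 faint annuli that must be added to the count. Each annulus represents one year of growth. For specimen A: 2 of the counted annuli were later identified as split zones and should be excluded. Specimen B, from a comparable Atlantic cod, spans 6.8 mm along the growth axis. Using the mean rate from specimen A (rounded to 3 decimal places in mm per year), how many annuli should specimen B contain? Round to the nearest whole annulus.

Specimen A: true annulus count = 64 − 2 + 3 = 65.
A: Mean rate = 3.2 mm / 65 years ≈ 0.049 mm per year.
B spans 6.8 / 0.049 = 138.78 years ≈ 139 annuli.

139 annuli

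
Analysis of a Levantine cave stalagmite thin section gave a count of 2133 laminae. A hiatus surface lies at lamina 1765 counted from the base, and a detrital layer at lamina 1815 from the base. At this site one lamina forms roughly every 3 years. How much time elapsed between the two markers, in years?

The two markers are separated by 1815 − 1765 = 50 laminae.
50 laminae at 3 years each span 50 × 3 = 150 years.

150 years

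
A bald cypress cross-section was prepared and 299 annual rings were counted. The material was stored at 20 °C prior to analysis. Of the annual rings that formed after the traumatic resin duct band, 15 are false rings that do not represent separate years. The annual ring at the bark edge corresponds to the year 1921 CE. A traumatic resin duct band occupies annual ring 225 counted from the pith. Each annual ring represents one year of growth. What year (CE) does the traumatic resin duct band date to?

1862 CE

Between annual ring 225 and the bark edge there are 299 − 225 = 74 annual rings.
74 − 15 false = 59 true annual rings after the traumatic resin duct band.
Counting back 59 years from 1921 CE places the traumatic resin duct band in 1921 − 59 = 1862 CE.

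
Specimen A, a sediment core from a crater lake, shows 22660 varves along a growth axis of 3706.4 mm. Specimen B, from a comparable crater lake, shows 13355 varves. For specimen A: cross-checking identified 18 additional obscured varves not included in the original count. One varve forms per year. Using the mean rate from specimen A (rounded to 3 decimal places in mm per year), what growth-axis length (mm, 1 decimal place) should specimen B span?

2176.9 mm

Specimen A: adjusted count: 22660 + 18 = 22678 varves.
A: Extension rate ≈ 3706.4 / 22678 = 0.163 mm per year.
Length of B = 0.163 × 13355 = 2176.9 mm.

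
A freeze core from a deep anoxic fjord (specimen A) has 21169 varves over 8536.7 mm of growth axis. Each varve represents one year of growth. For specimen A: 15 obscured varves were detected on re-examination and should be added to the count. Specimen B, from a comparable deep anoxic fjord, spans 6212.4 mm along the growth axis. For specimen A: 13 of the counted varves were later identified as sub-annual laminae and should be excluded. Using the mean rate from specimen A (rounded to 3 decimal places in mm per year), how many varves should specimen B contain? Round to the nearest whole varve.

15415 varves

Specimen A: true varve count = 21169 − 13 + 15 = 21171.
A: 8536.7 mm over 21171 years gives 8536.7 / 21171 ≈ 0.403 mm/yr.
For B, 6212.4 / 0.403 = 15415.38 years ≈ 15415 varves.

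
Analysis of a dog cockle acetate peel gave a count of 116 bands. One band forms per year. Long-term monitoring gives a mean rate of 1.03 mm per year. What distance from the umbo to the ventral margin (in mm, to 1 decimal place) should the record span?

119.5 mm

116 years of growth are recorded.
116 years at 1.03 mm/year gives 1.03 × 116 = 119.5 mm.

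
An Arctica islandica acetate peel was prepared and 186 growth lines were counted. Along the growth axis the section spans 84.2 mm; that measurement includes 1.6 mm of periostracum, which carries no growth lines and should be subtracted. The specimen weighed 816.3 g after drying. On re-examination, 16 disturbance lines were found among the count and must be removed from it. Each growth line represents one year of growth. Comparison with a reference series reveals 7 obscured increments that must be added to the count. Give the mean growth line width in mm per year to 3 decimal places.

True growth line count = 186 − 16 + 7 = 177.
The growth record spans 84.2 − 1.6 = 82.6 mm.
Mean rate = 82.6 mm / 177 years ≈ 0.467 mm per year.

0.467 mm per year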